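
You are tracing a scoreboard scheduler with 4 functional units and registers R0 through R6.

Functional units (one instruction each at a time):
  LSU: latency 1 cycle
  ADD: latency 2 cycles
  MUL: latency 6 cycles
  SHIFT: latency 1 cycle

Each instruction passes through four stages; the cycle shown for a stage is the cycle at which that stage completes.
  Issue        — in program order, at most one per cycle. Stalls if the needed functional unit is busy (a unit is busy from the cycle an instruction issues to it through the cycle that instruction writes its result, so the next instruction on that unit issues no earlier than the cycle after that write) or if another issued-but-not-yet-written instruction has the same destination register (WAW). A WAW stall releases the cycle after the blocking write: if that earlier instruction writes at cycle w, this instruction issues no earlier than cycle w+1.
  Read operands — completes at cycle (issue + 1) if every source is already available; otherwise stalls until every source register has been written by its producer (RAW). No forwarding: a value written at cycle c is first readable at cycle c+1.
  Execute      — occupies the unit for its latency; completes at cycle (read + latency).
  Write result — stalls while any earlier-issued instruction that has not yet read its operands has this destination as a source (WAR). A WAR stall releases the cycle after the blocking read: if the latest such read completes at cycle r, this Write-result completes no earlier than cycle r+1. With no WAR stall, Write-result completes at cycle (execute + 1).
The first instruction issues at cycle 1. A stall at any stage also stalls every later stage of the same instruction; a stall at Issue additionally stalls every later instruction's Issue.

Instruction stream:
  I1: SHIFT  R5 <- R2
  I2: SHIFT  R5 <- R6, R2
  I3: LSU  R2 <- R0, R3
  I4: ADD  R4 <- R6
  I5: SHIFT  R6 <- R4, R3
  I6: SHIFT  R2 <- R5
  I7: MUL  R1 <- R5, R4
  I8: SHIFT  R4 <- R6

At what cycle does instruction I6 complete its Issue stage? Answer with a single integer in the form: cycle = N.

I1 -> (1, 2, 3, 4)
I2 -> (5, 6, 7, 8)  // struct: SHIFT busy until I1 writes@4
I3 -> (6, 7, 8, 9)
I4 -> (7, 8, 10, 11)
I5 -> (9, 12, 13, 14)  // struct: SHIFT busy until I2 writes@8, RAW R4: wait I4 write@11
I6 -> (15, 16, 17, 18)  // struct: SHIFT busy until I5 writes@14
I7 -> (16, 17, 23, 24)
I8 -> (19, 20, 21, 22)  // struct: SHIFT busy until I6 writes@18

cycle = 15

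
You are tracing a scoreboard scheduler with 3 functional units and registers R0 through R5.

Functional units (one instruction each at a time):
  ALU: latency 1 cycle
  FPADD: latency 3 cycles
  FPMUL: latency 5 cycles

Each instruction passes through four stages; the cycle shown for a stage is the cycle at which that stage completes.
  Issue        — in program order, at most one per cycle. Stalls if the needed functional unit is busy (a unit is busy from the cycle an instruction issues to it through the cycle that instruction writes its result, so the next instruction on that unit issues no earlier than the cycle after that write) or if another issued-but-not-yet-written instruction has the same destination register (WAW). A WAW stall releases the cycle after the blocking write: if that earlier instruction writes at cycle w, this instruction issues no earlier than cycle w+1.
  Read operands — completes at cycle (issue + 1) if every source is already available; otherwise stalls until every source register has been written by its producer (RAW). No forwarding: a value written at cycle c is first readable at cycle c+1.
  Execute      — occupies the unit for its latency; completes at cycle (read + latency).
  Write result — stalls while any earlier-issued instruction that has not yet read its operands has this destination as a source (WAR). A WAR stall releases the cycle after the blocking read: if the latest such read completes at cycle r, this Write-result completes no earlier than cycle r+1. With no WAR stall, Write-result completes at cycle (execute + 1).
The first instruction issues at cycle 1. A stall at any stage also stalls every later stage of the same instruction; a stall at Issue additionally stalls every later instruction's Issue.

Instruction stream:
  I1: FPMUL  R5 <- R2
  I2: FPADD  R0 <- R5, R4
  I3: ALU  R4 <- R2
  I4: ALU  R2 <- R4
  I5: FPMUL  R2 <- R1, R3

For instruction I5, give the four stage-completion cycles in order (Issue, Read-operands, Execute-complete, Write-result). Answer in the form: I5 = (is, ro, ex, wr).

1) issue 1, read 2, done 7, write 8
2) issue 2, read 9, done 12, write 13  <RAW R5: wait I1 write@8>
3) issue 3, read 4, done 5, write 10  <WAR R4: wait I2 read@9>
4) issue 11, read 12, done 13, write 14  <struct: ALU busy until I3 writes@10>
5) issue 15, read 16, done 21, write 22  <WAW R2: wait I4 write@14>

I5 = (15, 16, 21, 22)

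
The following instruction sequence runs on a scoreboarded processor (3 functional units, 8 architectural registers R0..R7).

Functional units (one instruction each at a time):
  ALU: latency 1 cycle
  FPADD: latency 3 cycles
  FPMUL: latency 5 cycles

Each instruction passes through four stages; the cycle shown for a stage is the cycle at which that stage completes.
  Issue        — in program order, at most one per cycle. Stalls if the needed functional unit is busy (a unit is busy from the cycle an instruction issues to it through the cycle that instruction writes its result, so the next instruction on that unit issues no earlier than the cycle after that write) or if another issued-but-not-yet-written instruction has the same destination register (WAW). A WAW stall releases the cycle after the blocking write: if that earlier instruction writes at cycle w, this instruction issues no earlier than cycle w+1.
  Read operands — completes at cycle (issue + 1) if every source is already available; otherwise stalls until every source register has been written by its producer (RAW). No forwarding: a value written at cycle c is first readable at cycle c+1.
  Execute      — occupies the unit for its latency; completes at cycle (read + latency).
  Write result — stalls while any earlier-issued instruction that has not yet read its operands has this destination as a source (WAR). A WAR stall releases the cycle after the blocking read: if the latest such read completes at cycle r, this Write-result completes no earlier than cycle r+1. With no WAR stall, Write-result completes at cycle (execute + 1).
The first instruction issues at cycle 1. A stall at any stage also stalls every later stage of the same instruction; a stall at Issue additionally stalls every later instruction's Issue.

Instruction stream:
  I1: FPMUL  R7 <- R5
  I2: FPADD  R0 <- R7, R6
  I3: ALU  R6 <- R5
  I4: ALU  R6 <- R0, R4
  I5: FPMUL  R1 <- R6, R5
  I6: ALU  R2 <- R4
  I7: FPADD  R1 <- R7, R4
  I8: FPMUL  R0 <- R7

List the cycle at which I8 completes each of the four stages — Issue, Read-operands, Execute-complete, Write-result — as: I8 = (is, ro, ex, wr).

t=1  I1 dispatched to FPMUL
t=2  I1 operands ready, I2 dispatched to FPADD
t=3  I3 dispatched to ALU
t=4  I3 operands ready
t=5  I3 complete
t=7  I1 complete
t=8  R7←I1
t=9  I2 operands ready
t=10  R6←I3
t=11  I4 dispatched to ALU
t=12  I2 complete, I5 dispatched to FPMUL
t=13  R0←I2
t=14  I4 operands ready
t=15  I4 complete
t=16  R6←I4
t=17  I5 operands ready, I6 dispatched to ALU
t=18  I6 operands ready
t=19  I6 complete
t=20  R2←I6
t=22  I5 complete
t=23  R1←I5
t=24  I7 dispatched to FPADD
t=25  I7 operands ready, I8 dispatched to FPMUL
t=26  I8 operands ready
t=28  I7 complete
t=29  R1←I7
t=31  I8 complete
t=32  R0←I8

I8 = (25, 26, 31, 32)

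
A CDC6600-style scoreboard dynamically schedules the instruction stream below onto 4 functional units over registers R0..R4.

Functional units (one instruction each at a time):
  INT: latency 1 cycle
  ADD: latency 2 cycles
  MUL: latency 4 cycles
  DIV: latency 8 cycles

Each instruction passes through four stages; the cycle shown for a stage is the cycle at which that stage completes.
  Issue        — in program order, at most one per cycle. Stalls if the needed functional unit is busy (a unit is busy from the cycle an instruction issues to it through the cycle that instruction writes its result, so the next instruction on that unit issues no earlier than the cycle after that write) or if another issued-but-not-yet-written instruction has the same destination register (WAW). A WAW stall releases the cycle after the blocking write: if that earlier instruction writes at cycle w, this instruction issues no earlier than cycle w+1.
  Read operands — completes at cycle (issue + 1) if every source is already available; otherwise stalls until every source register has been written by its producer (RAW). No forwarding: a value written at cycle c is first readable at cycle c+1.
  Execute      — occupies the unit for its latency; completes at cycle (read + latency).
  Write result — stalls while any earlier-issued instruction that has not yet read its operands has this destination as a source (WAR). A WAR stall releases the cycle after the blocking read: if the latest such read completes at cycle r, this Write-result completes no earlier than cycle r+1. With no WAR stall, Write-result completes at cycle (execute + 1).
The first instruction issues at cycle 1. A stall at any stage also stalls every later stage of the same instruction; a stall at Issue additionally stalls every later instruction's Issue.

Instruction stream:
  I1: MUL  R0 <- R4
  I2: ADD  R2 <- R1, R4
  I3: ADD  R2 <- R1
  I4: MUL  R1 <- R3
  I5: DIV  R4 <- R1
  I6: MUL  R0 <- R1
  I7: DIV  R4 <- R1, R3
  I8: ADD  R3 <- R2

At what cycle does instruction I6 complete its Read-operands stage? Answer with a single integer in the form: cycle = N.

cycle = 16

cycle 1: I1 dispatched to MUL
cycle 2: I1 operands ready, I2 dispatched to ADD
cycle 3: I2 operands ready
cycle 5: I2 complete
cycle 6: I1 complete, R2←I2
cycle 7: R0←I1, I3 dispatched to ADD
cycle 8: I3 operands ready, I4 dispatched to MUL
cycle 9: I4 operands ready, I5 dispatched to DIV
cycle 10: I3 complete
cycle 11: R2←I3
cycle 13: I4 complete
cycle 14: R1←I4
cycle 15: I5 operands ready, I6 dispatched to MUL
cycle 16: I6 operands ready
cycle 20: I6 complete
cycle 21: R0←I6
cycle 23: I5 complete
cycle 24: R4←I5
cycle 25: I7 dispatched to DIV
cycle 26: I7 operands ready, I8 dispatched to ADD
cycle 27: I8 operands ready
cycle 29: I8 complete
cycle 30: R3←I8
cycle 34: I7 complete
cycle 35: R4←I7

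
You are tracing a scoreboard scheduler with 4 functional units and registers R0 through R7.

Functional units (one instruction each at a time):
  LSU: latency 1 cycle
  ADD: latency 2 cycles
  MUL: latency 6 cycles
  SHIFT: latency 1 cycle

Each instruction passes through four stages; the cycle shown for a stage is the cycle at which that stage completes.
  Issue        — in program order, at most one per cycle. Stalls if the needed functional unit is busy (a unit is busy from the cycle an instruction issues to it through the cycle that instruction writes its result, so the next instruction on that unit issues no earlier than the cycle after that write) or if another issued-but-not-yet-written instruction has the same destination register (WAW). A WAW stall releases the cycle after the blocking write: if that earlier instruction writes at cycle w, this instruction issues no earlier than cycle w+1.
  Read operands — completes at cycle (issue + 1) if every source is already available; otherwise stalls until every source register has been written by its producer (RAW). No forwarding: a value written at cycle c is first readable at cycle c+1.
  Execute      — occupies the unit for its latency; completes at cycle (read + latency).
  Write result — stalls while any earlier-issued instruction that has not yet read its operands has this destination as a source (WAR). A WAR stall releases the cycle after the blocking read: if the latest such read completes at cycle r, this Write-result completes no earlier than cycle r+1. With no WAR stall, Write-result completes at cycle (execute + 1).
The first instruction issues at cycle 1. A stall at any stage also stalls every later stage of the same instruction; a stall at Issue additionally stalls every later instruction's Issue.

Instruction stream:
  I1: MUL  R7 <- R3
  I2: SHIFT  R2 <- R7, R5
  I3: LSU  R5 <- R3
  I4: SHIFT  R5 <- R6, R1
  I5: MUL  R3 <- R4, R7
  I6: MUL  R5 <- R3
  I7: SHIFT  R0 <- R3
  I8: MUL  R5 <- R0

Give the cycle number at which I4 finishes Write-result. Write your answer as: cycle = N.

cycle = 16

I1 -> (1, 2, 8, 9)
I2 -> (2, 10, 11, 12)  // RAW R7: wait I1 write@9
I3 -> (3, 4, 5, 11)  // WAR R5: wait I2 read@10
I4 -> (13, 14, 15, 16)  // struct: SHIFT busy until I2 writes@12
I5 -> (14, 15, 21, 22)
I6 -> (23, 24, 30, 31)  // struct: MUL busy until I5 writes@22
I7 -> (24, 25, 26, 27)
I8 -> (32, 33, 39, 40)  // struct: MUL busy until I6 writes@31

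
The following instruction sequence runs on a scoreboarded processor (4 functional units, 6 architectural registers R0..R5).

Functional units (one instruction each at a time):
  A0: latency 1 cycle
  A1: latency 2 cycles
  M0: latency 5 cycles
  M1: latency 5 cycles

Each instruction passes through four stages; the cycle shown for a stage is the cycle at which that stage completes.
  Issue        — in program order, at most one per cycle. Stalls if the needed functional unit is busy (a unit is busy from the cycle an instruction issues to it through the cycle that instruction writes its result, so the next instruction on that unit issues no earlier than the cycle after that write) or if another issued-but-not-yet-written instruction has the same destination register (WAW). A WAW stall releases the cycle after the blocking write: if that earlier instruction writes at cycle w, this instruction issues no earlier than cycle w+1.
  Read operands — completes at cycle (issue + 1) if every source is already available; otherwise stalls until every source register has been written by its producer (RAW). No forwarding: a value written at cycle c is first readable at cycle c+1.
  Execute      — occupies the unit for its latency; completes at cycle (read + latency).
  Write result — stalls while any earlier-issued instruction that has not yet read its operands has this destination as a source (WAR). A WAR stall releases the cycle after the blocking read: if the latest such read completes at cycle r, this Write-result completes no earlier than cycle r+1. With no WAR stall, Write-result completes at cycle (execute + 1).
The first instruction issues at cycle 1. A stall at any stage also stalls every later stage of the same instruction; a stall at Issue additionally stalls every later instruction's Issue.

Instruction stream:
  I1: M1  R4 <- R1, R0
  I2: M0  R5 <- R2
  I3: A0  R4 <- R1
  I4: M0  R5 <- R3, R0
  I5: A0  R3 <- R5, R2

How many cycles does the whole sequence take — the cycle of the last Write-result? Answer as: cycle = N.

cycle = 20

  I1 | 1 | 2 | 7 | 8
  I2 | 2 | 3 | 8 | 9
  I3 | 9 | 10 | 11 | 12   WAW R4: wait I1 write@8
  I4 | 10 | 11 | 16 | 17
  I5 | 13 | 18 | 19 | 20   struct: A0 busy until I3 writes@12 · RAW R5: wait I4 write@17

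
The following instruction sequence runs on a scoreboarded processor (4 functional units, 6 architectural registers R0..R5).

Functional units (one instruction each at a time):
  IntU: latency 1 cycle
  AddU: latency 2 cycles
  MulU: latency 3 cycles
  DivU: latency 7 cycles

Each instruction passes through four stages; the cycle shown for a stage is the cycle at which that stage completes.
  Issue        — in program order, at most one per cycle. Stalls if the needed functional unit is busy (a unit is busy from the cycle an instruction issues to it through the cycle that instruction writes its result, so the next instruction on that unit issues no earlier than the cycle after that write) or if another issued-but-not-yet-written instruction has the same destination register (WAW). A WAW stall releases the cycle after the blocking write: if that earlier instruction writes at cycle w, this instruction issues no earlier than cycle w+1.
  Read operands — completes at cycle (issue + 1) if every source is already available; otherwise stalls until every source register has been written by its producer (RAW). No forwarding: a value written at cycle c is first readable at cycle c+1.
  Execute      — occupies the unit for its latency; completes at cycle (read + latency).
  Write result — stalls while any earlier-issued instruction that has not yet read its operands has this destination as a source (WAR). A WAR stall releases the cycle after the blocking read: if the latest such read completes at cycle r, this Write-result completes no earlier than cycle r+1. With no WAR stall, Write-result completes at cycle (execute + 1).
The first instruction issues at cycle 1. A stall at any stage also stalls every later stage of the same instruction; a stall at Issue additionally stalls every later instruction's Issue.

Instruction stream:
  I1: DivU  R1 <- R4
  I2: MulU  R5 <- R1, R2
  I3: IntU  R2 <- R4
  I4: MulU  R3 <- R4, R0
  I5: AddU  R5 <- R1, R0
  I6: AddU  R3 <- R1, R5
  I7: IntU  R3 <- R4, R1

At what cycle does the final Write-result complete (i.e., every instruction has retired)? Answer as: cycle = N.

c1: I1 dispatched to DivU
c2: I1 operands ready | I2 dispatched to MulU
c3: I3 dispatched to IntU
c4: I3 operands ready
c5: I3 complete
c9: I1 complete
c10: R1←I1
c11: I2 operands ready
c12: R2←I3
c14: I2 complete
c15: R5←I2
c16: I4 dispatched to MulU
c17: I4 operands ready | I5 dispatched to AddU
c18: I5 operands ready
c20: I4 complete | I5 complete
c21: R3←I4 | R5←I5
c22: I6 dispatched to AddU
c23: I6 operands ready
c25: I6 complete
c26: R3←I6
c27: I7 dispatched to IntU
c28: I7 operands ready
c29: I7 complete
c30: R3←I7

cycle = 30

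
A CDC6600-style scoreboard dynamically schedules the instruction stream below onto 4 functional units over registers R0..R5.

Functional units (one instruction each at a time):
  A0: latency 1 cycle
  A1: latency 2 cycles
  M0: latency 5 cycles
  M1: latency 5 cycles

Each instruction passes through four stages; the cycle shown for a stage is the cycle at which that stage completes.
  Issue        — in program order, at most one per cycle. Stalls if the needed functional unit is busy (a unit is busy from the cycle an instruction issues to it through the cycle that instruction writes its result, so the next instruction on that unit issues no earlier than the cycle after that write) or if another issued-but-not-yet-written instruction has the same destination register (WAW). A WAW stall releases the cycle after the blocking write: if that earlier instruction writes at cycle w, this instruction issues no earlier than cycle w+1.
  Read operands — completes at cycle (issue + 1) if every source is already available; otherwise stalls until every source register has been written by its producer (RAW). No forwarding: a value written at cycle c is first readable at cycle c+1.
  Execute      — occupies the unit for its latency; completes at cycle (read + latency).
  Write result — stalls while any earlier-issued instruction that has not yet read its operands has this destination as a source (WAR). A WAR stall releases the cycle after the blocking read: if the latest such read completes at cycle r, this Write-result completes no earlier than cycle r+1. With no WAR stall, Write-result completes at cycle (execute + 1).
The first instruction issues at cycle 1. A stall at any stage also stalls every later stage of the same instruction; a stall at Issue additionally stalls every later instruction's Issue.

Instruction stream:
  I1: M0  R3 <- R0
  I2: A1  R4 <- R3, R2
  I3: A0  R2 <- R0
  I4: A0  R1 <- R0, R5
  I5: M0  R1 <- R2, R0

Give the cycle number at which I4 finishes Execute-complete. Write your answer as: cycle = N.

  I1 | 1 | 2 | 7 | 8
  I2 | 2 | 9 | 11 | 12   RAW R3: wait I1 write@8
  I3 | 3 | 4 | 5 | 10   WAR R2: wait I2 read@9
  I4 | 11 | 12 | 13 | 14   struct: A0 busy until I3 writes@10
  I5 | 15 | 16 | 21 | 22   WAW R1: wait I4 write@14

cycle = 13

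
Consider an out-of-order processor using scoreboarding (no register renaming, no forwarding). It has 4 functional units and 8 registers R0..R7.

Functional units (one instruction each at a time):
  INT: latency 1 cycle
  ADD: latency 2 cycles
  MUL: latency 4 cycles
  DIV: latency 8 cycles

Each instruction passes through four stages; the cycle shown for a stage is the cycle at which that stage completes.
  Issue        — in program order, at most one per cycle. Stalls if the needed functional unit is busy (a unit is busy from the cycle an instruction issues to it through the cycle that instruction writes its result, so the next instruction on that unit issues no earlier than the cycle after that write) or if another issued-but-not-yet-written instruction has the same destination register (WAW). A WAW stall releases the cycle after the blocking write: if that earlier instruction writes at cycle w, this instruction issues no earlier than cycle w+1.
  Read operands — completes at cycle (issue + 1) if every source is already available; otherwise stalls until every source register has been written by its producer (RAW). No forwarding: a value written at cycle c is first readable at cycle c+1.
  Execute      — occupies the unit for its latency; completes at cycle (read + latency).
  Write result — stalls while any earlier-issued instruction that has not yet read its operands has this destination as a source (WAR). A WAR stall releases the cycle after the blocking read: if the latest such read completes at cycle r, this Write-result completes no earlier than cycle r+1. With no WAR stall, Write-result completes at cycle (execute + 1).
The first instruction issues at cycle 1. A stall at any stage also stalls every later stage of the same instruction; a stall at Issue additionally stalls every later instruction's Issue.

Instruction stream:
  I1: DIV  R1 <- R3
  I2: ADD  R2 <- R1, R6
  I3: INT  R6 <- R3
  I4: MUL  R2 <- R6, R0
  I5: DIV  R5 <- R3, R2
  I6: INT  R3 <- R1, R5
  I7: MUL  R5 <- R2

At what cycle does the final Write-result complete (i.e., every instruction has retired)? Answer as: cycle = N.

cycle 1: I1 issues→DIV
cycle 2: I1 reads | I2 issues→ADD
cycle 3: I3 issues→INT
cycle 4: I3 reads
cycle 5: I3 exec-done
cycle 10: I1 exec-done
cycle 11: I1 writes R1
cycle 12: I2 reads
cycle 13: I3 writes R6
cycle 14: I2 exec-done
cycle 15: I2 writes R2
cycle 16: I4 issues→MUL
cycle 17: I4 reads | I5 issues→DIV
cycle 18: I6 issues→INT
cycle 21: I4 exec-done
cycle 22: I4 writes R2
cycle 23: I5 reads
cycle 31: I5 exec-done
cycle 32: I5 writes R5
cycle 33: I6 reads | I7 issues→MUL
cycle 34: I6 exec-done | I7 reads
cycle 35: I6 writes R3
cycle 38: I7 exec-done
cycle 39: I7 writes R5

cycle = 39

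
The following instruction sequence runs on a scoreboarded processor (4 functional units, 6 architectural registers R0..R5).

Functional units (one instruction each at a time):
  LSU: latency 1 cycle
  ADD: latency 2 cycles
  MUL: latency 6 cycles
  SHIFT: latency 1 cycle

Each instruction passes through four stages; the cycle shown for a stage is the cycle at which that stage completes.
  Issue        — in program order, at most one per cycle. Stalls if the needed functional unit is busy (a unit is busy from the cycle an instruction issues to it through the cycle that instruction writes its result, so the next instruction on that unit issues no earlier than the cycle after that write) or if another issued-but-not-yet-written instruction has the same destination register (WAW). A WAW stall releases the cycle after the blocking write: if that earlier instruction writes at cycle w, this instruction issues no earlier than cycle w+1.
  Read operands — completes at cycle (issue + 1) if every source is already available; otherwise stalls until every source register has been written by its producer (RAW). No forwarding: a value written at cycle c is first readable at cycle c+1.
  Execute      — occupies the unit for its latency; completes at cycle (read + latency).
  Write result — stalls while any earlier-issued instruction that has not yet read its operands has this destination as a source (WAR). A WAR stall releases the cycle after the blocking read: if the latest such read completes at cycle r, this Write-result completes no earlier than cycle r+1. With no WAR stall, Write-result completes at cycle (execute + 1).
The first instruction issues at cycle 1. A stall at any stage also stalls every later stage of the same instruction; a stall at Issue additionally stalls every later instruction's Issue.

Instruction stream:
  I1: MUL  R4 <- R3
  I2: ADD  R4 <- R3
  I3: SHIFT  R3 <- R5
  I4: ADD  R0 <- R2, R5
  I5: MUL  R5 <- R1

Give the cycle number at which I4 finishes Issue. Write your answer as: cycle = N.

cycle = 15

1) issue 1, read 2, done 8, write 9
2) issue 10, read 11, done 13, write 14  <WAW R4: wait I1 write@9>
3) issue 11, read 12, done 13, write 14
4) issue 15, read 16, done 18, write 19  <struct: ADD busy until I2 writes@14>
5) issue 16, read 17, done 23, write 24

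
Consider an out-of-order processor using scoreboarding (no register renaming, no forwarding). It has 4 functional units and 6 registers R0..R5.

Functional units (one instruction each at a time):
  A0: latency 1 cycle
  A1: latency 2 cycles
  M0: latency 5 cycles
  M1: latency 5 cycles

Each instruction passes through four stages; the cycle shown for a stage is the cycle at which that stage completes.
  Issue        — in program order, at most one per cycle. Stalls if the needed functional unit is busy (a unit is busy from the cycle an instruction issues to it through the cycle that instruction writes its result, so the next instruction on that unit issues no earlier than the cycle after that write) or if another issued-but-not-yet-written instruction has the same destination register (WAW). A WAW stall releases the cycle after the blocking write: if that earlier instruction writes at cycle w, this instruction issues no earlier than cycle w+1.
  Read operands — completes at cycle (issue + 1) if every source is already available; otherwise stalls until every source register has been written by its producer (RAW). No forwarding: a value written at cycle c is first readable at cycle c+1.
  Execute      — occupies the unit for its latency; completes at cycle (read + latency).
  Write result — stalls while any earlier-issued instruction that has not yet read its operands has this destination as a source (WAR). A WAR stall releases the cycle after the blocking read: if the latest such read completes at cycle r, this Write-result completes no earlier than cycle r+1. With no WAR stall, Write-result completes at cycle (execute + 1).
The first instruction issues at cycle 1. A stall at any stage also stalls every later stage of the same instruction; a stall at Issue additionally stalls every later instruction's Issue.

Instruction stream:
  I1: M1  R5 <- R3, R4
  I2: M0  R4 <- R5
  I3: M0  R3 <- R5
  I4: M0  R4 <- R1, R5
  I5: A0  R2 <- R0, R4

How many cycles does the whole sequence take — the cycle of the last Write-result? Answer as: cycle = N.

t=1  issue I1 (M1)
t=2  I1 read-ops; issue I2 (M0)
t=7  I1 finished on M1
t=8  I1→R5
t=9  I2 read-ops
t=14  I2 finished on M0
t=15  I2→R4
t=16  issue I3 (M0)
t=17  I3 read-ops
t=22  I3 finished on M0
t=23  I3→R3
t=24  issue I4 (M0)
t=25  I4 read-ops; issue I5 (A0)
t=30  I4 finished on M0
t=31  I4→R4
t=32  I5 read-ops
t=33  I5 finished on A0
t=34  I5→R2

cycle = 34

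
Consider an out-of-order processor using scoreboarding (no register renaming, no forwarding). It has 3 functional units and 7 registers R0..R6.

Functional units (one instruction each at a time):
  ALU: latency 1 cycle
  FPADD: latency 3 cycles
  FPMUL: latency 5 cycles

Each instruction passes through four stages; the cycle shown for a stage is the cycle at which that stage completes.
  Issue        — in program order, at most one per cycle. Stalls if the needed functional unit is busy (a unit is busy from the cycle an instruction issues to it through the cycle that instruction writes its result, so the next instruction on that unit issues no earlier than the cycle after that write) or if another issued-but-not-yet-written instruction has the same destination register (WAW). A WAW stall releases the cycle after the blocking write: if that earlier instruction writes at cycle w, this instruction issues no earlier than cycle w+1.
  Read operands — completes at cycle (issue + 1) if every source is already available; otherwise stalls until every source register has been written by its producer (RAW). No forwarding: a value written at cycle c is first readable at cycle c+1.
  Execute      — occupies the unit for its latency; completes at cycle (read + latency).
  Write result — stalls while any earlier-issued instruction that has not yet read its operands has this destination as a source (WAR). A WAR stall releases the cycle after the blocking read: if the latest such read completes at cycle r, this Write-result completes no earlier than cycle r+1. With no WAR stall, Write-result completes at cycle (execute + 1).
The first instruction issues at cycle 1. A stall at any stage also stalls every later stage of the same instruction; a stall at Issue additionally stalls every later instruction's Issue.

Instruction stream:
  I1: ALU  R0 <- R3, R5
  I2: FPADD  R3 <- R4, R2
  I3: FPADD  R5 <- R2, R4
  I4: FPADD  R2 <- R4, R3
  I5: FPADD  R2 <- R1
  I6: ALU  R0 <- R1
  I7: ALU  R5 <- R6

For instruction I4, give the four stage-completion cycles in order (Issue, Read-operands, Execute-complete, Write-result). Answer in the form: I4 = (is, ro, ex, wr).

I4 = (14, 15, 18, 19)

  I1 | 1 | 2 | 3 | 4
  I2 | 2 | 3 | 6 | 7
  I3 | 8 | 9 | 12 | 13   struct: FPADD busy until I2 writes@7
  I4 | 14 | 15 | 18 | 19   struct: FPADD busy until I3 writes@13
  I5 | 20 | 21 | 24 | 25   struct: FPADD busy until I4 writes@19
  I6 | 21 | 22 | 23 | 24
  I7 | 25 | 26 | 27 | 28   struct: ALU busy until I6 writes@24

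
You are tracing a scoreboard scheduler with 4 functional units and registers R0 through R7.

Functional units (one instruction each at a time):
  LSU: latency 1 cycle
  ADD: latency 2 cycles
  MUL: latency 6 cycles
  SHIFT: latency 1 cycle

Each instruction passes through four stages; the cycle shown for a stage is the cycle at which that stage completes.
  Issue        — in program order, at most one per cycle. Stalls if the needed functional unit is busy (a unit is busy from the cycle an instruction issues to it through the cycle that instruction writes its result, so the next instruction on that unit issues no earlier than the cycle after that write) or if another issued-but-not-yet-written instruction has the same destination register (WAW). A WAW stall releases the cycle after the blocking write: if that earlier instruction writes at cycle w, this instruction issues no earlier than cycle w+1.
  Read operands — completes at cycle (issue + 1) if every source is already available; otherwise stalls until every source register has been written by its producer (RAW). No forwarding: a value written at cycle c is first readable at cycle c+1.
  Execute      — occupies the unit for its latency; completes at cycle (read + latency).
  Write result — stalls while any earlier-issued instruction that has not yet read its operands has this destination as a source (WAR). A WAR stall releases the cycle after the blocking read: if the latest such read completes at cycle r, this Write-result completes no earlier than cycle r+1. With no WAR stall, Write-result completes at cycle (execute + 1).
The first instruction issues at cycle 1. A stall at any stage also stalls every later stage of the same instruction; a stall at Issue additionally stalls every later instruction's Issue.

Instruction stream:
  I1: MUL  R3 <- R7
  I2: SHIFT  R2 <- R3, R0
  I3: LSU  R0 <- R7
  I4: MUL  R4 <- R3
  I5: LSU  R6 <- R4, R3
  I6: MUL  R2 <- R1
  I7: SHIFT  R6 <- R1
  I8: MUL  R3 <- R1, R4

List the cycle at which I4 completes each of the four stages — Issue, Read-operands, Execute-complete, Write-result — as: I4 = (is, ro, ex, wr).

I4 = (10, 11, 17, 18)

c1: I1 dispatched to MUL
c2: I1 operands ready | I2 dispatched to SHIFT
c3: I3 dispatched to LSU
c4: I3 operands ready
c5: I3 complete
c8: I1 complete
c9: R3←I1
c10: I2 operands ready | I4 dispatched to MUL
c11: I2 complete | R0←I3 | I4 operands ready
c12: R2←I2 | I5 dispatched to LSU
c17: I4 complete
c18: R4←I4
c19: I5 operands ready | I6 dispatched to MUL
c20: I5 complete | I6 operands ready
c21: R6←I5
c22: I7 dispatched to SHIFT
c23: I7 operands ready
c24: I7 complete
c25: R6←I7
c26: I6 complete
c27: R2←I6
c28: I8 dispatched to MUL
c29: I8 operands ready
c35: I8 complete
c36: R3←I8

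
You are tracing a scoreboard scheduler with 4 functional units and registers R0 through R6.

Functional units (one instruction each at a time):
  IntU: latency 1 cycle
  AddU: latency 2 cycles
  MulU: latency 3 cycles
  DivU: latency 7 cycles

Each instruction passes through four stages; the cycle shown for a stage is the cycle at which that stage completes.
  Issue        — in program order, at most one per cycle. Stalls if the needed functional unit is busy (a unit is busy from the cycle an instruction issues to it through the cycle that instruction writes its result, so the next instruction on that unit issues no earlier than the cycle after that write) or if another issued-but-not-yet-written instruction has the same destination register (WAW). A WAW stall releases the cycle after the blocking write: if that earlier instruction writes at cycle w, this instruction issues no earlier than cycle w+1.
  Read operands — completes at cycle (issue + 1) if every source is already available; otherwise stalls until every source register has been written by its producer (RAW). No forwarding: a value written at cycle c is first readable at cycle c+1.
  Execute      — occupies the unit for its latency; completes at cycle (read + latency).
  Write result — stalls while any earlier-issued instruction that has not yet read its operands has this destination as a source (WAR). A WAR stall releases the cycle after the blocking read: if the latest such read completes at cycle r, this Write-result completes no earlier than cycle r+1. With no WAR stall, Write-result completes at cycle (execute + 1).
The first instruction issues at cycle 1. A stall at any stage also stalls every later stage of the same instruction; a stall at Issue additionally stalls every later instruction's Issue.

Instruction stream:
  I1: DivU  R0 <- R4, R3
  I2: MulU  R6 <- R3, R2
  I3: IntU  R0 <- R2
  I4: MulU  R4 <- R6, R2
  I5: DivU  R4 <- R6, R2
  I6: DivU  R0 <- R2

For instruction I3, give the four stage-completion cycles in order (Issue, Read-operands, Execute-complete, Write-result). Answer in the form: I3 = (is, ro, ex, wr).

I1  is:1  ro:2  ex:9  wr:10
I2  is:2  ro:3  ex:6  wr:7
I3  is:11  ro:12  ex:13  wr:14  — WAW R0: wait I1 write@10
I4  is:12  ro:13  ex:16  wr:17
I5  is:18  ro:19  ex:26  wr:27  — WAW R4: wait I4 write@17
I6  is:28  ro:29  ex:36  wr:37  — struct: DivU busy until I5 writes@27

I3 = (11, 12, 13, 14)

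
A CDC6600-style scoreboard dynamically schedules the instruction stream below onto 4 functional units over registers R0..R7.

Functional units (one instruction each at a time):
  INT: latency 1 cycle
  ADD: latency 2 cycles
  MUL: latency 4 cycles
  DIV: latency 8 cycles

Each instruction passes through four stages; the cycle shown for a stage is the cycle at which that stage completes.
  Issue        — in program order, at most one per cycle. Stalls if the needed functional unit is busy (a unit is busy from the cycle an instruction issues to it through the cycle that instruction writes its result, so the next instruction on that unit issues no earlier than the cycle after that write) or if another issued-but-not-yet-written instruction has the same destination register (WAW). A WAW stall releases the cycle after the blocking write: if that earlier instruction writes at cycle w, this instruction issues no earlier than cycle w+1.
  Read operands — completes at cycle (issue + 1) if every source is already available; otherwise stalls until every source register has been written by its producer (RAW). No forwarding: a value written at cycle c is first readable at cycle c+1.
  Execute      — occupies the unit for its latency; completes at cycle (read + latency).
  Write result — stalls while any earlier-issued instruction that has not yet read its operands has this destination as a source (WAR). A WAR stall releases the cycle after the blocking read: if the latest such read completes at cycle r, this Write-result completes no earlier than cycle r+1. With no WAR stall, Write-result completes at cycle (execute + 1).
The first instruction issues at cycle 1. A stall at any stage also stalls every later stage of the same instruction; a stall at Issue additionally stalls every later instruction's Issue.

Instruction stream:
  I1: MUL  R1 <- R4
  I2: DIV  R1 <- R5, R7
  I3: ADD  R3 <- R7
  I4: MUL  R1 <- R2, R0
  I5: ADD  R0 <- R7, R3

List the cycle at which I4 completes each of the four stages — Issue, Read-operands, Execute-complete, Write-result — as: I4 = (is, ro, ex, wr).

  I1 | 1 | 2 | 6 | 7
  I2 | 8 | 9 | 17 | 18   WAW R1: wait I1 write@7
  I3 | 9 | 10 | 12 | 13
  I4 | 19 | 20 | 24 | 25   WAW R1: wait I2 write@18
  I5 | 20 | 21 | 23 | 24

I4 = (19, 20, 24, 25)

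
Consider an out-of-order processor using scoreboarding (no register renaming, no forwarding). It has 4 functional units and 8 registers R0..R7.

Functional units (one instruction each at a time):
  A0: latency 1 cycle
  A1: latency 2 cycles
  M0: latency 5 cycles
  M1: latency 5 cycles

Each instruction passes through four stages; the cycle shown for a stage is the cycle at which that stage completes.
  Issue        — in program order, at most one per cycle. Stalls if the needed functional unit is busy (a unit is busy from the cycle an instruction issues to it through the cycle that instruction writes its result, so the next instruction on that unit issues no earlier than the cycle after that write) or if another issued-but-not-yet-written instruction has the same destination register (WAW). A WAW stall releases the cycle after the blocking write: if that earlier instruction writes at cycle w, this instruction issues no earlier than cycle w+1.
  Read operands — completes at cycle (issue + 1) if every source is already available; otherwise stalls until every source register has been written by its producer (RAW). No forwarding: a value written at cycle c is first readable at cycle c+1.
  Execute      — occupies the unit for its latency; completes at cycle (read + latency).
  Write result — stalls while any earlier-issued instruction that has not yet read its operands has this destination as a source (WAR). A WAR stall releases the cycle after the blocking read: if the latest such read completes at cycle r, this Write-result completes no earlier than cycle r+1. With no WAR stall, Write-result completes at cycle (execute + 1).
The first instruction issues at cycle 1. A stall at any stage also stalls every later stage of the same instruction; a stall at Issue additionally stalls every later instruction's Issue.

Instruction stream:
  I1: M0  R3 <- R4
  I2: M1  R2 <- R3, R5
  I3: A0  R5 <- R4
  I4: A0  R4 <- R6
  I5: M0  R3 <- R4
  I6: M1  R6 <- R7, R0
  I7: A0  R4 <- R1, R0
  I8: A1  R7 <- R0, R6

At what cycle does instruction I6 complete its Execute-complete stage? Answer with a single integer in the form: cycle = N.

cycle = 22

I1  is:1  ro:2  ex:7  wr:8
I2  is:2  ro:9  ex:14  wr:15  — RAW R3: wait I1 write@8
I3  is:3  ro:4  ex:5  wr:10  — WAR R5: wait I2 read@9
I4  is:11  ro:12  ex:13  wr:14  — struct: A0 busy until I3 writes@10
I5  is:12  ro:15  ex:20  wr:21  — RAW R4: wait I4 write@14
I6  is:16  ro:17  ex:22  wr:23  — struct: M1 busy until I2 writes@15
I7  is:17  ro:18  ex:19  wr:20
I8  is:18  ro:24  ex:26  wr:27  — RAW R6: wait I6 write@23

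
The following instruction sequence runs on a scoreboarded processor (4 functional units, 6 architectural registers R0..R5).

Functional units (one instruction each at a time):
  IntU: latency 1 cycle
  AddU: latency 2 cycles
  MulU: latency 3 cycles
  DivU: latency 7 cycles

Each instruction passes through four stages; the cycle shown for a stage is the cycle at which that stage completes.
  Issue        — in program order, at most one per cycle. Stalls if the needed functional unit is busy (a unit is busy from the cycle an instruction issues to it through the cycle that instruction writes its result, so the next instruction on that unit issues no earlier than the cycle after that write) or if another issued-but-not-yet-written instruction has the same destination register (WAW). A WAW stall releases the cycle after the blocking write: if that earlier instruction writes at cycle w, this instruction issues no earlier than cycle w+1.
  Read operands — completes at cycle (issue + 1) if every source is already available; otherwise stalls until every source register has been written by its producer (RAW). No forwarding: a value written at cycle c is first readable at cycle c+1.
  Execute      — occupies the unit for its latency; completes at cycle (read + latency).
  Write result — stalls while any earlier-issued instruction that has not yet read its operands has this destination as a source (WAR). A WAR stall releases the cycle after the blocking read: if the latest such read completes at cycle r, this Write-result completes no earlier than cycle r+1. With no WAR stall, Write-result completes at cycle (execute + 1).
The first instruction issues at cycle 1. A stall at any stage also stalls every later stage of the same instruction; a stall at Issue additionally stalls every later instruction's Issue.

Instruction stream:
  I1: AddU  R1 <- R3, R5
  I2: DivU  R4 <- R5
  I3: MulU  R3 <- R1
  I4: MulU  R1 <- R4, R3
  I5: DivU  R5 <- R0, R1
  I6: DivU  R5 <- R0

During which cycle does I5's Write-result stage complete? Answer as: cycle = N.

cycle = 25

t=1  issue I1 (AddU)
t=2  I1 read-ops, issue I2 (DivU)
t=3  I2 read-ops, issue I3 (MulU)
t=4  I1 finished on AddU
t=5  I1→R1
t=6  I3 read-ops
t=9  I3 finished on MulU
t=10  I2 finished on DivU, I3→R3
t=11  I2→R4, issue I4 (MulU)
t=12  I4 read-ops, issue I5 (DivU)
t=15  I4 finished on MulU
t=16  I4→R1
t=17  I5 read-ops
t=24  I5 finished on DivU
t=25  I5→R5
t=26  issue I6 (DivU)
t=27  I6 read-ops
t=34  I6 finished on DivU
t=35  I6→R5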